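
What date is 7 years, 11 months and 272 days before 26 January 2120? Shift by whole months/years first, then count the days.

Counting back 7 years, 11 months and 272 days from January 26, 2120: first the month/year part, then the days.
-7 years → 2113; month 1 − 11 = -10, which is month 2 of year 2112 → February 2112.
Day 26 is valid in February, giving February 26, 2112.
Now subtract 272 days from February 26, 2112.
Going back 26 days from February 26, 2112 reaches the end of the previous month; 272 − 26 = 246 left.
January 2112 has 31 days: 246 − 31 = 215 left.
December 2111 has 31 days: 215 − 31 = 184 left.
November 2111 has 30 days: 184 − 30 = 154 left.
October 2111 has 31 days: 154 − 31 = 123 left.
September 2111 has 30 days: 123 − 30 = 93 left.
August 2111 has 31 days: 93 − 31 = 62 left.
July 2111 has 31 days: 62 − 31 = 31 left.
June 2111 has 30 days: 31 − 30 = 1 left.
May 2111 has 31 days; 31 − 1 = 30 → May 30, 2111.

May 30, 2111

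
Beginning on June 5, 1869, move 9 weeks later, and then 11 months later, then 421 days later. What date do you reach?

Counting forward 9 weeks (= 63 days) from June 5, 1869:
June has 30 days, so 30 − 5 = 25 days remain after June 5, 1869; 63 − 25 = 38 left.
July 1869 has 31 days: 38 − 31 = 7 left.
7 days into August 1869 → August 7, 1869.
Advancing 11 months from August 7, 1869:
month 8 + 11 = 19, which is month 7 of year 1870 → July 1870.
Day 7 is valid in July, giving July 7, 1870.
Adding 421 days from July 7, 1870:
July has 31 days, so 31 − 7 = 24 days remain after July 7, 1870; 421 − 24 = 397 left.
August 1870 has 31 days: 397 − 31 = 366 left.
September 1870 has 30 days: 366 − 30 = 336 left.
October 1870 has 31 days: 336 − 31 = 305 left.
November 1870 has 30 days: 305 − 30 = 275 left.
December 1870 has 31 days: 275 − 31 = 244 left.
January 1871 has 31 days: 244 − 31 = 213 left.
February 1871 has 28 days (1871 is not a leap year): 213 − 28 = 185 left.
March 1871 has 31 days: 185 − 31 = 154 left.
April 1871 has 30 days: 154 − 30 = 124 left.
May 1871 has 31 days: 124 − 31 = 93 left.
June 1871 has 30 days: 93 − 30 = 63 left.
July 1871 has 31 days: 63 − 31 = 32 left.
August 1871 has 31 days: 32 − 31 = 1 left.
1 day into September 1871 → September 1, 1871.

September 1, 1871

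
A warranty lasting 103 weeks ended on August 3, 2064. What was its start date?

Subtracting 103 weeks = 721 days from August 3, 2064.
Going back 3 days from August 3, 2064 reaches the end of the previous month; 721 − 3 = 718 left.
July 2064 has 31 days: 718 − 31 = 687 left.
June 2064 has 30 days: 687 − 30 = 657 left.
May 2064 has 31 days: 657 − 31 = 626 left.
April 2064 has 30 days: 626 − 30 = 596 left.
March 2064 has 31 days: 596 − 31 = 565 left.
February 2064 has 29 days (2064 is a leap year): 565 − 29 = 536 left.
January 2064 has 31 days: 536 − 31 = 505 left.
December 2063 has 31 days: 505 − 31 = 474 left.
November 2063 has 30 days: 474 − 30 = 444 left.
October 2063 has 31 days: 444 − 31 = 413 left.
September 2063 has 30 days: 413 − 30 = 383 left.
August 2063 has 31 days: 383 − 31 = 352 left.
July 2063 has 31 days: 352 − 31 = 321 left.
June 2063 has 30 days: 321 − 30 = 291 left.
May 2063 has 31 days: 291 − 31 = 260 left.
April 2063 has 30 days: 260 − 30 = 230 left.
March 2063 has 31 days: 230 − 31 = 199 left.
February 2063 has 28 days (2063 is not a leap year): 199 − 28 = 171 left.
January 2063 has 31 days: 171 − 31 = 140 left.
December 2062 has 31 days: 140 − 31 = 109 left.
November 2062 has 30 days: 109 − 30 = 79 left.
October 2062 has 31 days: 79 − 31 = 48 left.
September 2062 has 30 days: 48 − 30 = 18 left.
August 2062 has 31 days; 31 − 18 = 13 → August 13, 2062.

August 13, 2062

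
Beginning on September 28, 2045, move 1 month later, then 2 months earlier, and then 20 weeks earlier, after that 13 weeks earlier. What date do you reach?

Advancing 1 month from September 28, 2045:
month 9 + 1 = 10 → October 2045.
Day 28 is valid in October, giving October 28, 2045.
Subtracting 2 months from October 28, 2045:
month 10 − 2 = 8 → August 2045.
Day 28 is valid in August, giving August 28, 2045.
Subtracting 20 weeks (= 140 days) from August 28, 2045:
Going back 28 days from August 28, 2045 reaches the end of the previous month; 140 − 28 = 112 left.
July 2045 has 31 days: 112 − 31 = 81 left.
June 2045 has 30 days: 81 − 30 = 51 left.
May 2045 has 31 days: 51 − 31 = 20 left.
April 2045 has 30 days; 30 − 20 = 10 → April 10, 2045.
Subtracting 13 weeks (= 91 days) from April 10, 2045:
Going back 10 days from April 10, 2045 reaches the end of the previous month; 91 − 10 = 81 left.
March 2045 has 31 days: 81 − 31 = 50 left.
February 2045 has 28 days (2045 is not a leap year): 50 − 28 = 22 left.
January 2045 has 31 days; 31 − 22 = 9 → January 9, 2045.

January 9, 2045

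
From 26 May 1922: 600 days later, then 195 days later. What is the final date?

July 29, 1924

Advancing 600 days from May 26, 1922:
May has 31 days, so 31 − 26 = 5 days remain after May 26, 1922; 600 − 5 = 595 left.
June 1922 has 30 days: 595 − 30 = 565 left.
July 1922 has 31 days: 565 − 31 = 534 left.
August 1922 has 31 days: 534 − 31 = 503 left.
September 1922 has 30 days: 503 − 30 = 473 left.
October 1922 has 31 days: 473 − 31 = 442 left.
November 1922 has 30 days: 442 − 30 = 412 left.
December 1922 has 31 days: 412 − 31 = 381 left.
January 1923 has 31 days: 381 − 31 = 350 left.
February 1923 has 28 days (1923 is not a leap year): 350 − 28 = 322 left.
March 1923 has 31 days: 322 − 31 = 291 left.
April 1923 has 30 days: 291 − 30 = 261 left.
May 1923 has 31 days: 261 − 31 = 230 left.
June 1923 has 30 days: 230 − 30 = 200 left.
July 1923 has 31 days: 200 − 31 = 169 left.
August 1923 has 31 days: 169 − 31 = 138 left.
September 1923 has 30 days: 138 − 30 = 108 left.
October 1923 has 31 days: 108 − 31 = 77 left.
November 1923 has 30 days: 77 − 30 = 47 left.
December 1923 has 31 days: 47 − 31 = 16 left.
16 days into January 1924 → January 16, 1924.
Adding 195 days from January 16, 1924:
January has 31 days, so 31 − 16 = 15 days remain after January 16, 1924; 195 − 15 = 180 left.
February 1924 has 29 days (1924 is a leap year): 180 − 29 = 151 left.
March 1924 has 31 days: 151 − 31 = 120 left.
April 1924 has 30 days: 120 − 30 = 90 left.
May 1924 has 31 days: 90 − 31 = 59 left.
June 1924 has 30 days: 59 − 30 = 29 left.
29 days into July 1924 → July 29, 1924.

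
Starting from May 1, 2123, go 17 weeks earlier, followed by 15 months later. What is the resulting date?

April 2, 2124

Going back 17 weeks (= 119 days) from May 1, 2123:
Going back 1 day from May 1, 2123 reaches the end of the previous month; 119 − 1 = 118 left.
April 2123 has 30 days: 118 − 30 = 88 left.
March 2123 has 31 days: 88 − 31 = 57 left.
February 2123 has 28 days (2123 is not a leap year): 57 − 28 = 29 left.
January 2123 has 31 days; 31 − 29 = 2 → January 2, 2123.
Advancing 15 months from January 2, 2123:
month 1 + 15 = 16, which is month 4 of year 2124 → April 2124.
Day 2 is valid in April, giving April 2, 2124.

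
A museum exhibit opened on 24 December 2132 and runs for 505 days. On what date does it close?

May 13, 2134

Advancing 505 days from December 24, 2132.
December has 31 days, so 31 − 24 = 7 days remain after December 24, 2132; 505 − 7 = 498 left.
January 2133 has 31 days: 498 − 31 = 467 left.
February 2133 has 28 days (2133 is not a leap year): 467 − 28 = 439 left.
March 2133 has 31 days: 439 − 31 = 408 left.
April 2133 has 30 days: 408 − 30 = 378 left.
May 2133 has 31 days: 378 − 31 = 347 left.
June 2133 has 30 days: 347 − 30 = 317 left.
July 2133 has 31 days: 317 − 31 = 286 left.
August 2133 has 31 days: 286 − 31 = 255 left.
September 2133 has 30 days: 255 − 30 = 225 left.
October 2133 has 31 days: 225 − 31 = 194 left.
November 2133 has 30 days: 194 − 30 = 164 left.
December 2133 has 31 days: 164 − 31 = 133 left.
January 2134 has 31 days: 133 − 31 = 102 left.
February 2134 has 28 days (2134 is not a leap year): 102 − 28 = 74 left.
March 2134 has 31 days: 74 − 31 = 43 left.
April 2134 has 30 days: 43 − 30 = 13 left.
13 days into May 2134 → May 13, 2134.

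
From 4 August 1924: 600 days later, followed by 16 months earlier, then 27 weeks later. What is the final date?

June 4, 1925

Advancing 600 days from August 4, 1924:
August has 31 days, so 31 − 4 = 27 days remain after August 4, 1924; 600 − 27 = 573 left.
September 1924 has 30 days: 573 − 30 = 543 left.
October 1924 has 31 days: 543 − 31 = 512 left.
November 1924 has 30 days: 512 − 30 = 482 left.
December 1924 has 31 days: 482 − 31 = 451 left.
January 1925 has 31 days: 451 − 31 = 420 left.
February 1925 has 28 days (1925 is not a leap year): 420 − 28 = 392 left.
March 1925 has 31 days: 392 − 31 = 361 left.
April 1925 has 30 days: 361 − 30 = 331 left.
May 1925 has 31 days: 331 − 31 = 300 left.
June 1925 has 30 days: 300 − 30 = 270 left.
July 1925 has 31 days: 270 − 31 = 239 left.
August 1925 has 31 days: 239 − 31 = 208 left.
September 1925 has 30 days: 208 − 30 = 178 left.
October 1925 has 31 days: 178 − 31 = 147 left.
November 1925 has 30 days: 147 − 30 = 117 left.
December 1925 has 31 days: 117 − 31 = 86 left.
January 1926 has 31 days: 86 − 31 = 55 left.
February 1926 has 28 days (1926 is not a leap year): 55 − 28 = 27 left.
27 days into March 1926 → March 27, 1926.
Subtracting 16 months from March 27, 1926:
month 3 − 16 = -13, which is month 11 of year 1924 → November 1924.
Day 27 is valid in November, giving November 27, 1924.
Advancing 27 weeks (= 189 days) from November 27, 1924:
November has 30 days, so 30 − 27 = 3 days remain after November 27, 1924; 189 − 3 = 186 left.
December 1924 has 31 days: 186 − 31 = 155 left.
January 1925 has 31 days: 155 − 31 = 124 left.
February 1925 has 28 days (1925 is not a leap year): 124 − 28 = 96 left.
March 1925 has 31 days: 96 − 31 = 65 left.
April 1925 has 30 days: 65 − 30 = 35 left.
May 1925 has 31 days: 35 − 31 = 4 left.
4 days into June 1925 → June 4, 1925.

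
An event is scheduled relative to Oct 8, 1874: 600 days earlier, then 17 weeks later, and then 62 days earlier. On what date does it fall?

April 13, 1873

Subtracting 600 days from October 8, 1874:
Going back 8 days from October 8, 1874 reaches the end of the previous month; 600 − 8 = 592 left.
September 1874 has 30 days: 592 − 30 = 562 left.
August 1874 has 31 days: 562 − 31 = 531 left.
July 1874 has 31 days: 531 − 31 = 500 left.
June 1874 has 30 days: 500 − 30 = 470 left.
May 1874 has 31 days: 470 − 31 = 439 left.
April 1874 has 30 days: 439 − 30 = 409 left.
March 1874 has 31 days: 409 − 31 = 378 left.
February 1874 has 28 days (1874 is not a leap year): 378 − 28 = 350 left.
January 1874 has 31 days: 350 − 31 = 319 left.
December 1873 has 31 days: 319 − 31 = 288 left.
November 1873 has 30 days: 288 − 30 = 258 left.
October 1873 has 31 days: 258 − 31 = 227 left.
September 1873 has 30 days: 227 − 30 = 197 left.
August 1873 has 31 days: 197 − 31 = 166 left.
July 1873 has 31 days: 166 − 31 = 135 left.
June 1873 has 30 days: 135 − 30 = 105 left.
May 1873 has 31 days: 105 − 31 = 74 left.
April 1873 has 30 days: 74 − 30 = 44 left.
March 1873 has 31 days: 44 − 31 = 13 left.
February 1873 has 28 days; 28 − 13 = 15 → February 15, 1873.
Adding 17 weeks (= 119 days) from February 15, 1873:
February has 28 days, so 28 − 15 = 13 days remain after February 15, 1873; 119 − 13 = 106 left.
March 1873 has 31 days: 106 − 31 = 75 left.
April 1873 has 30 days: 75 − 30 = 45 left.
May 1873 has 31 days: 45 − 31 = 14 left.
14 days into June 1873 → June 14, 1873.
Counting back 62 days from June 14, 1873:
Going back 14 days from June 14, 1873 reaches the end of the previous month; 62 − 14 = 48 left.
May 1873 has 31 days: 48 − 31 = 17 left.
April 1873 has 30 days; 30 − 17 = 13 → April 13, 1873.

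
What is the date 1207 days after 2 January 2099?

April 24, 2102

Advancing 1207 days from January 2, 2099.
January has 31 days, so 31 − 2 = 29 days remain after January 2, 2099; 1207 − 29 = 1178 left.
February 2099 has 28 days (2099 is not a leap year): 1178 − 28 = 1150 left.
March 2099 has 31 days: 1150 − 31 = 1119 left.
April 2099 has 30 days: 1119 − 30 = 1089 left.
May 2099 has 31 days: 1089 − 31 = 1058 left.
June 2099 has 30 days: 1058 − 30 = 1028 left.
July 2099 has 31 days: 1028 − 31 = 997 left.
August 2099 has 31 days: 997 − 31 = 966 left.
September 2099 has 30 days: 966 − 30 = 936 left.
October 2099 has 31 days: 936 − 31 = 905 left.
November 2099 has 30 days: 905 − 30 = 875 left.
December 2099 has 31 days: 875 − 31 = 844 left.
January 2100 has 31 days: 844 − 31 = 813 left.
February 2100 has 28 days (2100 is not a leap year (divisible by 100 but not 400)): 813 − 28 = 785 left.
March 2100 has 31 days: 785 − 31 = 754 left.
April 2100 has 30 days: 754 − 30 = 724 left.
May 2100 has 31 days: 724 − 31 = 693 left.
June 2100 has 30 days: 693 − 30 = 663 left.
July 2100 has 31 days: 663 − 31 = 632 left.
August 2100 has 31 days: 632 − 31 = 601 left.
September 2100 has 30 days: 601 − 30 = 571 left.
October 2100 has 31 days: 571 − 31 = 540 left.
November 2100 has 30 days: 540 − 30 = 510 left.
December 2100 has 31 days: 510 − 31 = 479 left.
January 2101 has 31 days: 479 − 31 = 448 left.
February 2101 has 28 days (2101 is not a leap year): 448 − 28 = 420 left.
March 2101 has 31 days: 420 − 31 = 389 left.
April 2101 has 30 days: 389 − 30 = 359 left.
May 2101 has 31 days: 359 − 31 = 328 left.
June 2101 has 30 days: 328 − 30 = 298 left.
July 2101 has 31 days: 298 − 31 = 267 left.
August 2101 has 31 days: 267 − 31 = 236 left.
September 2101 has 30 days: 236 − 30 = 206 left.
October 2101 has 31 days: 206 − 31 = 175 left.
November 2101 has 30 days: 175 − 30 = 145 left.
December 2101 has 31 days: 145 − 31 = 114 left.
January 2102 has 31 days: 114 − 31 = 83 left.
February 2102 has 28 days (2102 is not a leap year): 83 − 28 = 55 left.
March 2102 has 31 days: 55 − 31 = 24 left.
24 days into April 2102 → April 24, 2102.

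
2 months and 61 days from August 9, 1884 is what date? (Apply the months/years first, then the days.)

Counting forward 2 months and 61 days from August 9, 1884: first the month/year part, then the days.
month 8 + 2 = 10 → October 1884.
Day 9 is valid in October, giving October 9, 1884.
Now add 61 days from October 9, 1884.
October has 31 days, so 31 − 9 = 22 days remain after October 9, 1884; 61 − 22 = 39 left.
November 1884 has 30 days: 39 − 30 = 9 left.
9 days into December 1884 → December 9, 1884.

December 9, 1884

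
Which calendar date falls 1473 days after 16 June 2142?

June 28, 2146

Adding 1473 days from June 16, 2142.
June has 30 days, so 30 − 16 = 14 days remain after June 16, 2142; 1473 − 14 = 1459 left.
July 2142 has 31 days: 1459 − 31 = 1428 left.
August 2142 has 31 days: 1428 − 31 = 1397 left.
September 2142 has 30 days: 1397 − 30 = 1367 left.
October 2142 has 31 days: 1367 − 31 = 1336 left.
November 2142 has 30 days: 1336 − 30 = 1306 left.
December 2142 has 31 days: 1306 − 31 = 1275 left.
January 2143 has 31 days: 1275 − 31 = 1244 left.
February 2143 has 28 days (2143 is not a leap year): 1244 − 28 = 1216 left.
March 2143 has 31 days: 1216 − 31 = 1185 left.
April 2143 has 30 days: 1185 − 30 = 1155 left.
May 2143 has 31 days: 1155 − 31 = 1124 left.
June 2143 has 30 days: 1124 − 30 = 1094 left.
July 2143 has 31 days: 1094 − 31 = 1063 left.
August 2143 has 31 days: 1063 − 31 = 1032 left.
September 2143 has 30 days: 1032 − 30 = 1002 left.
October 2143 has 31 days: 1002 − 31 = 971 left.
November 2143 has 30 days: 971 − 30 = 941 left.
December 2143 has 31 days: 941 − 31 = 910 left.
January 2144 has 31 days: 910 − 31 = 879 left.
February 2144 has 29 days (2144 is a leap year): 879 − 29 = 850 left.
March 2144 has 31 days: 850 − 31 = 819 left.
April 2144 has 30 days: 819 − 30 = 789 left.
May 2144 has 31 days: 789 − 31 = 758 left.
June 2144 has 30 days: 758 − 30 = 728 left.
July 2144 has 31 days: 728 − 31 = 697 left.
August 2144 has 31 days: 697 − 31 = 666 left.
September 2144 has 30 days: 666 − 30 = 636 left.
October 2144 has 31 days: 636 − 31 = 605 left.
November 2144 has 30 days: 605 − 30 = 575 left.
December 2144 has 31 days: 575 − 31 = 544 left.
January 2145 has 31 days: 544 − 31 = 513 left.
February 2145 has 28 days (2145 is not a leap year): 513 − 28 = 485 left.
March 2145 has 31 days: 485 − 31 = 454 left.
April 2145 has 30 days: 454 − 30 = 424 left.
May 2145 has 31 days: 424 − 31 = 393 left.
June 2145 has 30 days: 393 − 30 = 363 left.
July 2145 has 31 days: 363 − 31 = 332 left.
August 2145 has 31 days: 332 − 31 = 301 left.
September 2145 has 30 days: 301 − 30 = 271 left.
October 2145 has 31 days: 271 − 31 = 240 left.
November 2145 has 30 days: 240 − 30 = 210 left.
December 2145 has 31 days: 210 − 31 = 179 left.
January 2146 has 31 days: 179 − 31 = 148 left.
February 2146 has 28 days (2146 is not a leap year): 148 − 28 = 120 left.
March 2146 has 31 days: 120 − 31 = 89 left.
April 2146 has 30 days: 89 − 30 = 59 left.
May 2146 has 31 days: 59 − 31 = 28 left.
28 days into June 2146 → June 28, 2146.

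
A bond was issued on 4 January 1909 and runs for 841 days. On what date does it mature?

April 25, 1911

Adding 841 days from January 4, 1909.
January has 31 days, so 31 − 4 = 27 days remain after January 4, 1909; 841 − 27 = 814 left.
February 1909 has 28 days (1909 is not a leap year): 814 − 28 = 786 left.
March 1909 has 31 days: 786 − 31 = 755 left.
April 1909 has 30 days: 755 − 30 = 725 left.
May 1909 has 31 days: 725 − 31 = 694 left.
June 1909 has 30 days: 694 − 30 = 664 left.
July 1909 has 31 days: 664 − 31 = 633 left.
August 1909 has 31 days: 633 − 31 = 602 left.
September 1909 has 30 days: 602 − 30 = 572 left.
October 1909 has 31 days: 572 − 31 = 541 left.
November 1909 has 30 days: 541 − 30 = 511 left.
December 1909 has 31 days: 511 − 31 = 480 left.
January 1910 has 31 days: 480 − 31 = 449 left.
February 1910 has 28 days (1910 is not a leap year): 449 − 28 = 421 left.
March 1910 has 31 days: 421 − 31 = 390 left.
April 1910 has 30 days: 390 − 30 = 360 left.
May 1910 has 31 days: 360 − 31 = 329 left.
June 1910 has 30 days: 329 − 30 = 299 left.
July 1910 has 31 days: 299 − 31 = 268 left.
August 1910 has 31 days: 268 − 31 = 237 left.
September 1910 has 30 days: 237 − 30 = 207 left.
October 1910 has 31 days: 207 − 31 = 176 left.
November 1910 has 30 days: 176 − 30 = 146 left.
December 1910 has 31 days: 146 − 31 = 115 left.
January 1911 has 31 days: 115 − 31 = 84 left.
February 1911 has 28 days (1911 is not a leap year): 84 − 28 = 56 left.
March 1911 has 31 days: 56 − 31 = 25 left.
25 days into April 1911 → April 25, 1911.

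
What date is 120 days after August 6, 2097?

December 4, 2097

Advancing 120 days from August 6, 2097.
August has 31 days, so 31 − 6 = 25 days remain after August 6, 2097; 120 − 25 = 95 left.
September 2097 has 30 days: 95 − 30 = 65 left.
October 2097 has 31 days: 65 − 31 = 34 left.
November 2097 has 30 days: 34 − 30 = 4 left.
4 days into December 2097 → December 4, 2097.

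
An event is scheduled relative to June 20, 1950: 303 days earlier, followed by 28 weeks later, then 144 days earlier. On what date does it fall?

Counting back 303 days from June 20, 1950:
Going back 20 days from June 20, 1950 reaches the end of the previous month; 303 − 20 = 283 left.
May 1950 has 31 days: 283 − 31 = 252 left.
April 1950 has 30 days: 252 − 30 = 222 left.
March 1950 has 31 days: 222 − 31 = 191 left.
February 1950 has 28 days (1950 is not a leap year): 191 − 28 = 163 left.
January 1950 has 31 days: 163 − 31 = 132 left.
December 1949 has 31 days: 132 − 31 = 101 left.
November 1949 has 30 days: 101 − 30 = 71 left.
October 1949 has 31 days: 71 − 31 = 40 left.
September 1949 has 30 days: 40 − 30 = 10 left.
August 1949 has 31 days; 31 − 10 = 21 → August 21, 1949.
Counting forward 28 weeks (= 196 days) from August 21, 1949:
August has 31 days, so 31 − 21 = 10 days remain after August 21, 1949; 196 − 10 = 186 left.
September 1949 has 30 days: 186 − 30 = 156 left.
October 1949 has 31 days: 156 − 31 = 125 left.
November 1949 has 30 days: 125 − 30 = 95 left.
December 1949 has 31 days: 95 − 31 = 64 left.
January 1950 has 31 days: 64 − 31 = 33 left.
February 1950 has 28 days (1950 is not a leap year): 33 − 28 = 5 left.
5 days into March 1950 → March 5, 1950.
Counting back 144 days from March 5, 1950:
Going back 5 days from March 5, 1950 reaches the end of the previous month; 144 − 5 = 139 left.
February 1950 has 28 days (1950 is not a leap year): 139 − 28 = 111 left.
January 1950 has 31 days: 111 − 31 = 80 left.
December 1949 has 31 days: 80 − 31 = 49 left.
November 1949 has 30 days: 49 − 30 = 19 left.
October 1949 has 31 days; 31 − 19 = 12 → October 12, 1949.

October 12, 1949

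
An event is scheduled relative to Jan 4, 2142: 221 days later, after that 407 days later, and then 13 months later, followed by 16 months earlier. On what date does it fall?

Advancing 221 days from January 4, 2142:
January has 31 days, so 31 − 4 = 27 days remain after January 4, 2142; 221 − 27 = 194 left.
February 2142 has 28 days (2142 is not a leap year): 194 − 28 = 166 left.
March 2142 has 31 days: 166 − 31 = 135 left.
April 2142 has 30 days: 135 − 30 = 105 left.
May 2142 has 31 days: 105 − 31 = 74 left.
June 2142 has 30 days: 74 − 30 = 44 left.
July 2142 has 31 days: 44 − 31 = 13 left.
13 days into August 2142 → August 13, 2142.
Adding 407 days from August 13, 2142:
August has 31 days, so 31 − 13 = 18 days remain after August 13, 2142; 407 − 18 = 389 left.
September 2142 has 30 days: 389 − 30 = 359 left.
October 2142 has 31 days: 359 − 31 = 328 left.
November 2142 has 30 days: 328 − 30 = 298 left.
December 2142 has 31 days: 298 − 31 = 267 left.
January 2143 has 31 days: 267 − 31 = 236 left.
February 2143 has 28 days (2143 is not a leap year): 236 − 28 = 208 left.
March 2143 has 31 days: 208 − 31 = 177 left.
April 2143 has 30 days: 177 − 30 = 147 left.
May 2143 has 31 days: 147 − 31 = 116 left.
June 2143 has 30 days: 116 − 30 = 86 left.
July 2143 has 31 days: 86 − 31 = 55 left.
August 2143 has 31 days: 55 − 31 = 24 left.
24 days into September 2143 → September 24, 2143.
Counting forward 13 months from September 24, 2143:
month 9 + 13 = 22, which is month 10 of year 2144 → October 2144.
Day 24 is valid in October, giving October 24, 2144.
Counting back 16 months from October 24, 2144:
month 10 − 16 = -6, which is month 6 of year 2143 → June 2143.
Day 24 is valid in June, giving June 24, 2143.

June 24, 2143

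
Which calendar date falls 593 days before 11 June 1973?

October 27, 1971

Counting back 593 days from June 11, 1973.
Going back 11 days from June 11, 1973 reaches the end of the previous month; 593 − 11 = 582 left.
May 1973 has 31 days: 582 − 31 = 551 left.
April 1973 has 30 days: 551 − 30 = 521 left.
March 1973 has 31 days: 521 − 31 = 490 left.
February 1973 has 28 days (1973 is not a leap year): 490 − 28 = 462 left.
January 1973 has 31 days: 462 − 31 = 431 left.
December 1972 has 31 days: 431 − 31 = 400 left.
November 1972 has 30 days: 400 − 30 = 370 left.
October 1972 has 31 days: 370 − 31 = 339 left.
September 1972 has 30 days: 339 − 30 = 309 left.
August 1972 has 31 days: 309 − 31 = 278 left.
July 1972 has 31 days: 278 − 31 = 247 left.
June 1972 has 30 days: 247 − 30 = 217 left.
May 1972 has 31 days: 217 − 31 = 186 left.
April 1972 has 30 days: 186 − 30 = 156 left.
March 1972 has 31 days: 156 − 31 = 125 left.
February 1972 has 29 days (1972 is a leap year): 125 − 29 = 96 left.
January 1972 has 31 days: 96 − 31 = 65 left.
December 1971 has 31 days: 65 − 31 = 34 left.
November 1971 has 30 days: 34 − 30 = 4 left.
October 1971 has 31 days; 31 − 4 = 27 → October 27, 1971.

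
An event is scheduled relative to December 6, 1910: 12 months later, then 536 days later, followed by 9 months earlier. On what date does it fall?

August 25, 1912

Adding 12 months from December 6, 1910:
month 12 + 12 = 24, which is month 12 of year 1911 → December 1911.
Day 6 is valid in December, giving December 6, 1911.
Advancing 536 days from December 6, 1911:
December has 31 days, so 31 − 6 = 25 days remain after December 6, 1911; 536 − 25 = 511 left.
January 1912 has 31 days: 511 − 31 = 480 left.
February 1912 has 29 days (1912 is a leap year): 480 − 29 = 451 left.
March 1912 has 31 days: 451 − 31 = 420 left.
April 1912 has 30 days: 420 − 30 = 390 left.
May 1912 has 31 days: 390 − 31 = 359 left.
June 1912 has 30 days: 359 − 30 = 329 left.
July 1912 has 31 days: 329 − 31 = 298 left.
August 1912 has 31 days: 298 − 31 = 267 left.
September 1912 has 30 days: 267 − 30 = 237 left.
October 1912 has 31 days: 237 − 31 = 206 left.
November 1912 has 30 days: 206 − 30 = 176 left.
December 1912 has 31 days: 176 − 31 = 145 left.
January 1913 has 31 days: 145 − 31 = 114 left.
February 1913 has 28 days (1913 is not a leap year): 114 − 28 = 86 left.
March 1913 has 31 days: 86 − 31 = 55 left.
April 1913 has 30 days: 55 − 30 = 25 left.
25 days into May 1913 → May 25, 1913.
Going back 9 months from May 25, 1913:
month 5 − 9 = -4, which is month 8 of year 1912 → August 1912.
Day 25 is valid in August, giving August 25, 1912.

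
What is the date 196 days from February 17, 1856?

Counting forward 196 days from February 17, 1856.
February has 29 days, so 29 − 17 = 12 days remain after February 17, 1856; 196 − 12 = 184 left.
March 1856 has 31 days: 184 − 31 = 153 left.
April 1856 has 30 days: 153 − 30 = 123 left.
May 1856 has 31 days: 123 − 31 = 92 left.
June 1856 has 30 days: 92 − 30 = 62 left.
July 1856 has 31 days: 62 − 31 = 31 left.
31 days into August 1856 → August 31, 1856.

August 31, 1856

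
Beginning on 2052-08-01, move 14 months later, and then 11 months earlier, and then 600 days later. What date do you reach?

Advancing 14 months from August 1, 2052:
month 8 + 14 = 22, which is month 10 of year 2053 → October 2053.
Day 1 is valid in October, giving October 1, 2053.
Going back 11 months from October 1, 2053:
month 10 − 11 = -1, which is month 11 of year 2052 → November 2052.
Day 1 is valid in November, giving November 1, 2052.
Adding 600 days from November 1, 2052:
November has 30 days, so 30 − 1 = 29 days remain after November 1, 2052; 600 − 29 = 571 left.
December 2052 has 31 days: 571 − 31 = 540 left.
January 2053 has 31 days: 540 − 31 = 509 left.
February 2053 has 28 days (2053 is not a leap year): 509 − 28 = 481 left.
March 2053 has 31 days: 481 − 31 = 450 left.
April 2053 has 30 days: 450 − 30 = 420 left.
May 2053 has 31 days: 420 − 31 = 389 left.
June 2053 has 30 days: 389 − 30 = 359 left.
July 2053 has 31 days: 359 − 31 = 328 left.
August 2053 has 31 days: 328 − 31 = 297 left.
September 2053 has 30 days: 297 − 30 = 267 left.
October 2053 has 31 days: 267 − 31 = 236 left.
November 2053 has 30 days: 236 − 30 = 206 left.
December 2053 has 31 days: 206 − 31 = 175 left.
January 2054 has 31 days: 175 − 31 = 144 left.
February 2054 has 28 days (2054 is not a leap year): 144 − 28 = 116 left.
March 2054 has 31 days: 116 − 31 = 85 left.
April 2054 has 30 days: 85 − 30 = 55 left.
May 2054 has 31 days: 55 − 31 = 24 left.
24 days into June 2054 → June 24, 2054.

June 24, 2054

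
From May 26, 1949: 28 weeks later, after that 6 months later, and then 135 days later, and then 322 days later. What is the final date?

September 8, 1951

Counting forward 28 weeks (= 196 days) from May 26, 1949:
May has 31 days, so 31 − 26 = 5 days remain after May 26, 1949; 196 − 5 = 191 left.
June 1949 has 30 days: 191 − 30 = 161 left.
July 1949 has 31 days: 161 − 31 = 130 left.
August 1949 has 31 days: 130 − 31 = 99 left.
September 1949 has 30 days: 99 − 30 = 69 left.
October 1949 has 31 days: 69 − 31 = 38 left.
November 1949 has 30 days: 38 − 30 = 8 left.
8 days into December 1949 → December 8, 1949.
Counting forward 6 months from December 8, 1949:
month 12 + 6 = 18, which is month 6 of year 1950 → June 1950.
Day 8 is valid in June, giving June 8, 1950.
Adding 135 days from June 8, 1950:
June has 30 days, so 30 − 8 = 22 days remain after June 8, 1950; 135 − 22 = 113 left.
July 1950 has 31 days: 113 − 31 = 82 left.
August 1950 has 31 days: 82 − 31 = 51 left.
September 1950 has 30 days: 51 − 30 = 21 left.
21 days into October 1950 → October 21, 1950.
Adding 322 days from October 21, 1950:
October has 31 days, so 31 − 21 = 10 days remain after October 21, 1950; 322 − 10 = 312 left.
November 1950 has 30 days: 312 − 30 = 282 left.
December 1950 has 31 days: 282 − 31 = 251 left.
January 1951 has 31 days: 251 − 31 = 220 left.
February 1951 has 28 days (1951 is not a leap year): 220 − 28 = 192 left.
March 1951 has 31 days: 192 − 31 = 161 left.
April 1951 has 30 days: 161 − 30 = 131 left.
May 1951 has 31 days: 131 − 31 = 100 left.
June 1951 has 30 days: 100 − 30 = 70 left.
July 1951 has 31 days: 70 − 31 = 39 left.
August 1951 has 31 days: 39 − 31 = 8 left.
8 days into September 1951 → September 8, 1951.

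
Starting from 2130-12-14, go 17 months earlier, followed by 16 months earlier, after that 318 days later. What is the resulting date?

January 26, 2129

Going back 17 months from December 14, 2130:
month 12 − 17 = -5, which is month 7 of year 2129 → July 2129.
Day 14 is valid in July, giving July 14, 2129.
Subtracting 16 months from July 14, 2129:
month 7 − 16 = -9, which is month 3 of year 2128 → March 2128.
Day 14 is valid in March, giving March 14, 2128.
Advancing 318 days from March 14, 2128:
March has 31 days, so 31 − 14 = 17 days remain after March 14, 2128; 318 − 17 = 301 left.
April 2128 has 30 days: 301 − 30 = 271 left.
May 2128 has 31 days: 271 − 31 = 240 left.
June 2128 has 30 days: 240 − 30 = 210 left.
July 2128 has 31 days: 210 − 31 = 179 left.
August 2128 has 31 days: 179 − 31 = 148 left.
September 2128 has 30 days: 148 − 30 = 118 left.
October 2128 has 31 days: 118 − 31 = 87 left.
November 2128 has 30 days: 87 − 30 = 57 left.
December 2128 has 31 days: 57 − 31 = 26 left.
26 days into January 2129 → January 26, 2129.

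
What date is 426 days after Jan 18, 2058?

Adding 426 days from January 18, 2058.
January has 31 days, so 31 − 18 = 13 days remain after January 18, 2058; 426 − 13 = 413 left.
February 2058 has 28 days (2058 is not a leap year): 413 − 28 = 385 left.
March 2058 has 31 days: 385 − 31 = 354 left.
April 2058 has 30 days: 354 − 30 = 324 left.
May 2058 has 31 days: 324 − 31 = 293 left.
June 2058 has 30 days: 293 − 30 = 263 left.
July 2058 has 31 days: 263 − 31 = 232 left.
August 2058 has 31 days: 232 − 31 = 201 left.
September 2058 has 30 days: 201 − 30 = 171 left.
October 2058 has 31 days: 171 − 31 = 140 left.
November 2058 has 30 days: 140 − 30 = 110 left.
December 2058 has 31 days: 110 − 31 = 79 left.
January 2059 has 31 days: 79 − 31 = 48 left.
February 2059 has 28 days (2059 is not a leap year): 48 − 28 = 20 left.
20 days into March 2059 → March 20, 2059.

March 20, 2059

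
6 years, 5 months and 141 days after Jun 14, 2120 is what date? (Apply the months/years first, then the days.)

April 4, 2127

Advancing 6 years, 5 months and 141 days from June 14, 2120: first the month/year part, then the days.
+6 years → 2126; month 6 + 5 = 11 → November 2126.
Day 14 is valid in November, giving November 14, 2126.
Now add 141 days from November 14, 2126.
November has 30 days, so 30 − 14 = 16 days remain after November 14, 2126; 141 − 16 = 125 left.
December 2126 has 31 days: 125 − 31 = 94 left.
January 2127 has 31 days: 94 − 31 = 63 left.
February 2127 has 28 days (2127 is not a leap year): 63 − 28 = 35 left.
March 2127 has 31 days: 35 − 31 = 4 left.
4 days into April 2127 → April 4, 2127.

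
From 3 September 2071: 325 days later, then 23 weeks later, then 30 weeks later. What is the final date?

July 30, 2073

Advancing 325 days from September 3, 2071:
September has 30 days, so 30 − 3 = 27 days remain after September 3, 2071; 325 − 27 = 298 left.
October 2071 has 31 days: 298 − 31 = 267 left.
November 2071 has 30 days: 267 − 30 = 237 left.
December 2071 has 31 days: 237 − 31 = 206 left.
January 2072 has 31 days: 206 − 31 = 175 left.
February 2072 has 29 days (2072 is a leap year): 175 − 29 = 146 left.
March 2072 has 31 days: 146 − 31 = 115 left.
April 2072 has 30 days: 115 − 30 = 85 left.
May 2072 has 31 days: 85 − 31 = 54 left.
June 2072 has 30 days: 54 − 30 = 24 left.
24 days into July 2072 → July 24, 2072.
Counting forward 23 weeks (= 161 days) from July 24, 2072:
July has 31 days, so 31 − 24 = 7 days remain after July 24, 2072; 161 − 7 = 154 left.
August 2072 has 31 days: 154 − 31 = 123 left.
September 2072 has 30 days: 123 − 30 = 93 left.
October 2072 has 31 days: 93 − 31 = 62 left.
November 2072 has 30 days: 62 − 30 = 32 left.
December 2072 has 31 days: 32 − 31 = 1 left.
1 day into January 2073 → January 1, 2073.
Adding 30 weeks (= 210 days) from January 1, 2073:
January has 31 days, so 31 − 1 = 30 days remain after January 1, 2073; 210 − 30 = 180 left.
February 2073 has 28 days (2073 is not a leap year): 180 − 28 = 152 left.
March 2073 has 31 days: 152 − 31 = 121 left.
April 2073 has 30 days: 121 − 30 = 91 left.
May 2073 has 31 days: 91 − 31 = 60 left.
June 2073 has 30 days: 60 − 30 = 30 left.
30 days into July 2073 → July 30, 2073.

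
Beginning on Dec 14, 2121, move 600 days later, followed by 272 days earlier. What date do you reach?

Counting forward 600 days from December 14, 2121:
December has 31 days, so 31 − 14 = 17 days remain after December 14, 2121; 600 − 17 = 583 left.
January 2122 has 31 days: 583 − 31 = 552 left.
February 2122 has 28 days (2122 is not a leap year): 552 − 28 = 524 left.
March 2122 has 31 days: 524 − 31 = 493 left.
April 2122 has 30 days: 493 − 30 = 463 left.
May 2122 has 31 days: 463 − 31 = 432 left.
June 2122 has 30 days: 432 − 30 = 402 left.
July 2122 has 31 days: 402 − 31 = 371 left.
August 2122 has 31 days: 371 − 31 = 340 left.
September 2122 has 30 days: 340 − 30 = 310 left.
October 2122 has 31 days: 310 − 31 = 279 left.
November 2122 has 30 days: 279 − 30 = 249 left.
December 2122 has 31 days: 249 − 31 = 218 left.
January 2123 has 31 days: 218 − 31 = 187 left.
February 2123 has 28 days (2123 is not a leap year): 187 − 28 = 159 left.
March 2123 has 31 days: 159 − 31 = 128 left.
April 2123 has 30 days: 128 − 30 = 98 left.
May 2123 has 31 days: 98 − 31 = 67 left.
June 2123 has 30 days: 67 − 30 = 37 left.
July 2123 has 31 days: 37 − 31 = 6 left.
6 days into August 2123 → August 6, 2123.
Subtracting 272 days from August 6, 2123:
Going back 6 days from August 6, 2123 reaches the end of the previous month; 272 − 6 = 266 left.
July 2123 has 31 days: 266 − 31 = 235 left.
June 2123 has 30 days: 235 − 30 = 205 left.
May 2123 has 31 days: 205 − 31 = 174 left.
April 2123 has 30 days: 174 − 30 = 144 left.
March 2123 has 31 days: 144 − 31 = 113 left.
February 2123 has 28 days (2123 is not a leap year): 113 − 28 = 85 left.
January 2123 has 31 days: 85 − 31 = 54 left.
December 2122 has 31 days: 54 − 31 = 23 left.
November 2122 has 30 days; 30 − 23 = 7 → November 7, 2122.

November 7, 2122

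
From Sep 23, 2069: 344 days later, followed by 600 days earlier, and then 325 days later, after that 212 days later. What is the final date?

July 1, 2070

Advancing 344 days from September 23, 2069:
September has 30 days, so 30 − 23 = 7 days remain after September 23, 2069; 344 − 7 = 337 left.
October 2069 has 31 days: 337 − 31 = 306 left.
November 2069 has 30 days: 306 − 30 = 276 left.
December 2069 has 31 days: 276 − 31 = 245 left.
January 2070 has 31 days: 245 − 31 = 214 left.
February 2070 has 28 days (2070 is not a leap year): 214 − 28 = 186 left.
March 2070 has 31 days: 186 − 31 = 155 left.
April 2070 has 30 days: 155 − 30 = 125 left.
May 2070 has 31 days: 125 − 31 = 94 left.
June 2070 has 30 days: 94 − 30 = 64 left.
July 2070 has 31 days: 64 − 31 = 33 left.
August 2070 has 31 days: 33 − 31 = 2 left.
2 days into September 2070 → September 2, 2070.
Counting back 600 days from September 2, 2070:
Going back 2 days from September 2, 2070 reaches the end of the previous month; 600 − 2 = 598 left.
August 2070 has 31 days: 598 − 31 = 567 left.
July 2070 has 31 days: 567 − 31 = 536 left.
June 2070 has 30 days: 536 − 30 = 506 left.
May 2070 has 31 days: 506 − 31 = 475 left.
April 2070 has 30 days: 475 − 30 = 445 left.
March 2070 has 31 days: 445 − 31 = 414 left.
February 2070 has 28 days (2070 is not a leap year): 414 − 28 = 386 left.
January 2070 has 31 days: 386 − 31 = 355 left.
December 2069 has 31 days: 355 − 31 = 324 left.
November 2069 has 30 days: 324 − 30 = 294 left.
October 2069 has 31 days: 294 − 31 = 263 left.
September 2069 has 30 days: 263 − 30 = 233 left.
August 2069 has 31 days: 233 − 31 = 202 left.
July 2069 has 31 days: 202 − 31 = 171 left.
June 2069 has 30 days: 171 − 30 = 141 left.
May 2069 has 31 days: 141 − 31 = 110 left.
April 2069 has 30 days: 110 − 30 = 80 left.
March 2069 has 31 days: 80 − 31 = 49 left.
February 2069 has 28 days (2069 is not a leap year): 49 − 28 = 21 left.
January 2069 has 31 days; 31 − 21 = 10 → January 10, 2069.
Adding 325 days from January 10, 2069:
January has 31 days, so 31 − 10 = 21 days remain after January 10, 2069; 325 − 21 = 304 left.
February 2069 has 28 days (2069 is not a leap year): 304 − 28 = 276 left.
March 2069 has 31 days: 276 − 31 = 245 left.
April 2069 has 30 days: 245 − 30 = 215 left.
May 2069 has 31 days: 215 − 31 = 184 left.
June 2069 has 30 days: 184 − 30 = 154 left.
July 2069 has 31 days: 154 − 31 = 123 left.
August 2069 has 31 days: 123 − 31 = 92 left.
September 2069 has 30 days: 92 − 30 = 62 left.
October 2069 has 31 days: 62 − 31 = 31 left.
November 2069 has 30 days: 31 − 30 = 1 left.
1 day into December 2069 → December 1, 2069.
Adding 212 days from December 1, 2069:
December has 31 days, so 31 − 1 = 30 days remain after December 1, 2069; 212 − 30 = 182 left.
January 2070 has 31 days: 182 − 31 = 151 left.
February 2070 has 28 days (2070 is not a leap year): 151 − 28 = 123 left.
March 2070 has 31 days: 123 − 31 = 92 left.
April 2070 has 30 days: 92 − 30 = 62 left.
May 2070 has 31 days: 62 − 31 = 31 left.
June 2070 has 30 days: 31 − 30 = 1 left.
1 day into July 2070 → July 1, 2070.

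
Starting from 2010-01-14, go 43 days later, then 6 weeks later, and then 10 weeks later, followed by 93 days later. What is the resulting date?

September 19, 2010

Adding 43 days from January 14, 2010:
January has 31 days, so 31 − 14 = 17 days remain after January 14, 2010; 43 − 17 = 26 left.
26 days into February 2010 → February 26, 2010.
Adding 6 weeks (= 42 days) from February 26, 2010:
February has 28 days, so 28 − 26 = 2 days remain after February 26, 2010; 42 − 2 = 40 left.
March 2010 has 31 days: 40 − 31 = 9 left.
9 days into April 2010 → April 9, 2010.
Counting forward 10 weeks (= 70 days) from April 9, 2010:
April has 30 days, so 30 − 9 = 21 days remain after April 9, 2010; 70 − 21 = 49 left.
May 2010 has 31 days: 49 − 31 = 18 left.
18 days into June 2010 → June 18, 2010.
Counting forward 93 days from June 18, 2010:
June has 30 days, so 30 − 18 = 12 days remain after June 18, 2010; 93 − 12 = 81 left.
July 2010 has 31 days: 81 − 31 = 50 left.
August 2010 has 31 days: 50 − 31 = 19 left.
19 days into September 2010 → September 19, 2010.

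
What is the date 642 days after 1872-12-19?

Adding 642 days from December 19, 1872.
December has 31 days, so 31 − 19 = 12 days remain after December 19, 1872; 642 − 12 = 630 left.
January 1873 has 31 days: 630 − 31 = 599 left.
February 1873 has 28 days (1873 is not a leap year): 599 − 28 = 571 left.
March 1873 has 31 days: 571 − 31 = 540 left.
April 1873 has 30 days: 540 − 30 = 510 left.
May 1873 has 31 days: 510 − 31 = 479 left.
June 1873 has 30 days: 479 − 30 = 449 left.
July 1873 has 31 days: 449 − 31 = 418 left.
August 1873 has 31 days: 418 − 31 = 387 left.
September 1873 has 30 days: 387 − 30 = 357 left.
October 1873 has 31 days: 357 − 31 = 326 left.
November 1873 has 30 days: 326 − 30 = 296 left.
December 1873 has 31 days: 296 − 31 = 265 left.
January 1874 has 31 days: 265 − 31 = 234 left.
February 1874 has 28 days (1874 is not a leap year): 234 − 28 = 206 left.
March 1874 has 31 days: 206 − 31 = 175 left.
April 1874 has 30 days: 175 − 30 = 145 left.
May 1874 has 31 days: 145 − 31 = 114 left.
June 1874 has 30 days: 114 − 30 = 84 left.
July 1874 has 31 days: 84 − 31 = 53 left.
August 1874 has 31 days: 53 − 31 = 22 left.
22 days into September 1874 → September 22, 1874.

September 22, 1874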